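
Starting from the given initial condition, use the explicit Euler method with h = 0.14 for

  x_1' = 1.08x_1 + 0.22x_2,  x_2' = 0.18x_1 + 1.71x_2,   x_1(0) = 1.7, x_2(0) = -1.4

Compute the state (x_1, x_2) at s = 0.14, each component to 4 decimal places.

Euler on (x_1,x_2): x_1_{n+1} = x_1_n + h·x_1', x_2_{n+1} = x_2_n + h·x_2'.
0.000000: (1.700000, -1.400000); f=(1.528000, -2.088000) → (1.913920, -1.692320)
(x_1(0.14), x_2(0.14)) ≈ (1.9139, -1.6923)

1.9139, -1.6923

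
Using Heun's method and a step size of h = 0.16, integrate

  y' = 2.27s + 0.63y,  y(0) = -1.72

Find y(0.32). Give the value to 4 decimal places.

-1.9813

Heun: k1 = f(s_n, y_n); k2 = f(s_n + h, y_n + h·k1); y_{n+1} = y_n + (h/2)·(k1 + k2).
s=0.000000, y=-1.720000:
  k1 = f(0.000000, -1.720000) = -1.083600
  k2 = f(0.160000, -1.893376) = -0.829627
  y ← -1.720000 + (0.16/2)·(-1.083600 + (-0.829627)) = -1.873058
s=0.160000, y=-1.873058:
  k1 = f(0.160000, -1.873058) = -0.816827
  k2 = f(0.320000, -2.003750) = -0.535963
  y ← -1.873058 + (0.16/2)·(-0.816827 + (-0.535963)) = -1.981281
y(0.32) ≈ -1.9813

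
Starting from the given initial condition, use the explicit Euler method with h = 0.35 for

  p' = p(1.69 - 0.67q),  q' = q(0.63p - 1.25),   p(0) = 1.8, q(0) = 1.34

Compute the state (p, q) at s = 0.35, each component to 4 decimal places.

2.2991, 1.2856

Euler on (p,q): p_{n+1} = p_n + h·p', q_{n+1} = q_n + h·q'.
0.000000: (1.800000, 1.340000); f=(1.425960, -0.155440) → (2.299086, 1.285596)
(p(0.35), q(0.35)) ≈ (2.2991, 1.2856)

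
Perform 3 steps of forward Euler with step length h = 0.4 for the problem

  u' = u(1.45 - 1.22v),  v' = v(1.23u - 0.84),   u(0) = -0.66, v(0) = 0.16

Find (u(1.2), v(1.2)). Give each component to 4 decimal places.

-2.4259, -0.0009

Euler on (u,v): u_{n+1} = u_n + h·u', v_{n+1} = v_n + h·v'.
0.000000: (-0.660000, 0.160000); f=(-0.828168, -0.264288) → (-0.991267, 0.054285)
0.400000: (-0.991267, 0.054285); f=(-1.371688, -0.111786) → (-1.539943, 0.009570)
0.800000: (-1.539943, 0.009570); f=(-2.214937, -0.026166) → (-2.425917, -0.000896)
(u(1.2), v(1.2)) ≈ (-2.4259, -0.0009)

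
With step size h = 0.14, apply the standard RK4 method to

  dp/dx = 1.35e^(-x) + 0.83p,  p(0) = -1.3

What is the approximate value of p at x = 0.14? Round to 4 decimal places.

-1.2729

RK4: k1 = f(x_n, p_n); k2 = f(x_n + h/2, p_n + (h/2)·k1); k3 = f(x_n + h/2, p_n + (h/2)·k2); k4 = f(x_n + h, p_n + h·k3); p_{n+1} = p_n + (h/6)·(k1 + 2k2 + 2k3 + k4).
x=0.000000, p=-1.300000:
  k1 = f(0.000000, -1.300000) = 0.271000
  k2 = f(0.070000, -1.281030) = 0.195477
  k3 = f(0.070000, -1.286317) = 0.191089
  k4 = f(0.140000, -1.273248) = 0.116838
  p ← -1.300000 + (0.14/6)·(k1 + 2k2 + 2k3 + k4) = -1.272911
p(0.14) ≈ -1.2729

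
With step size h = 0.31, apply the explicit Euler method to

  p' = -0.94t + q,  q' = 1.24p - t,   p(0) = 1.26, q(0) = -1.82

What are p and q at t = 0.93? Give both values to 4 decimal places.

-0.3502, -1.2829

Euler on (p,q): p_{n+1} = p_n + h·p', q_{n+1} = q_n + h·q'.
0.000000: (1.260000, -1.820000); f=(-1.820000, 1.562400) → (0.695800, -1.335656)
0.310000: (0.695800, -1.335656); f=(-1.627056, 0.552792) → (0.191413, -1.164290)
0.620000: (0.191413, -1.164290); f=(-1.747090, -0.382648) → (-0.350185, -1.282911)
(p(0.93), q(0.93)) ≈ (-0.3502, -1.2829)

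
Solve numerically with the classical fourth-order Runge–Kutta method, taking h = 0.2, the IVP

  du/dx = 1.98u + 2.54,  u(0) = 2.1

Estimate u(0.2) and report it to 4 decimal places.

3.7433

RK4: k1 = f(x_n, u_n); k2 = f(x_n + h/2, u_n + (h/2)·k1); k3 = f(x_n + h/2, u_n + (h/2)·k2); k4 = f(x_n + h, u_n + h·k3); u_{n+1} = u_n + (h/6)·(k1 + 2k2 + 2k3 + k4).
x=0.000000, u=2.100000:
  k1 = f(0.000000, 2.100000) = 6.698000
  k2 = f(0.100000, 2.769800) = 8.024204
  k3 = f(0.100000, 2.902420) = 8.286792
  k4 = f(0.200000, 3.757358) = 9.979570
  u ← 2.100000 + (0.2/6)·(k1 + 2k2 + 2k3 + k4) = 3.743319
u(0.2) ≈ 3.7433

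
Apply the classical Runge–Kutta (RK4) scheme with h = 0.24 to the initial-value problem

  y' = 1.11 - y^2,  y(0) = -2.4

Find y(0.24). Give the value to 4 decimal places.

RK4: k1 = f(t_n, y_n); k2 = f(t_n + h/2, y_n + (h/2)·k1); k3 = f(t_n + h/2, y_n + (h/2)·k2); k4 = f(t_n + h, y_n + h·k3); y_{n+1} = y_n + (h/6)·(k1 + 2k2 + 2k3 + k4).
t=0.000000, y=-2.400000:
  k1 = f(0.000000, -2.400000) = -4.650000
  k2 = f(0.120000, -2.958000) = -7.639764
  k3 = f(0.120000, -3.316772) = -9.890974
  k4 = f(0.240000, -4.773834) = -21.679490
  y ← -2.400000 + (0.24/6)·(k1 + 2k2 + 2k3 + k4) = -4.855639
y(0.24) ≈ -4.8556

-4.8556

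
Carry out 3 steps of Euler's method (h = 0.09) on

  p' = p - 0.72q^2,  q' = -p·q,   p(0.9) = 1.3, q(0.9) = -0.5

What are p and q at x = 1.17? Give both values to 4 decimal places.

Euler on (p,q): p_{n+1} = p_n + h·p', q_{n+1} = q_n + h·q'.
0.900000: (1.300000, -0.500000); f=(1.120000, 0.650000) → (1.400800, -0.441500)
0.990000: (1.400800, -0.441500); f=(1.260456, 0.618453) → (1.514241, -0.385839)
1.080000: (1.514241, -0.385839); f=(1.407053, 0.584254) → (1.640876, -0.333256)
(p(1.17), q(1.17)) ≈ (1.6409, -0.3333)

1.6409, -0.3333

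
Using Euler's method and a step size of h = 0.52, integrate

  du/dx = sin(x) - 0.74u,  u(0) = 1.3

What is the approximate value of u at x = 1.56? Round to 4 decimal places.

0.9101

Euler: u_{n+1} = u_n + h·f(x_n, u_n).
x=0.000000, u=1.300000: f=-0.962000 → u ← 1.300000 + 0.52·(-0.962000) = 0.799760
x=0.520000, u=0.799760: f=-0.094942 → u ← 0.799760 + 0.52·(-0.094942) = 0.750390
x=1.040000, u=0.750390: f=0.307116 → u ← 0.750390 + 0.52·0.307116 = 0.910090
u(1.56) ≈ 0.9101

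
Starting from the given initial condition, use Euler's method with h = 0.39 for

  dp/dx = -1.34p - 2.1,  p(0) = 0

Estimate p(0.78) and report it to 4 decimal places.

-1.2100

Euler: p_{n+1} = p_n + h·f(x_n, p_n).
x=0.000000, p=0.000000: f=-2.100000 → p ← 0.000000 + 0.39·(-2.100000) = -0.819000
x=0.390000, p=-0.819000: f=-1.002540 → p ← -0.819000 + 0.39·(-1.002540) = -1.209991
p(0.78) ≈ -1.2100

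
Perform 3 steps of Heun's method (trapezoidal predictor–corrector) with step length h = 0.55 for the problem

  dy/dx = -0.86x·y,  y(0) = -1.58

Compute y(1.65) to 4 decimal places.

Heun: k1 = f(x_n, y_n); k2 = f(x_n + h, y_n + h·k1); y_{n+1} = y_n + (h/2)·(k1 + k2).
x=0.000000, y=-1.580000:
  k1 = f(0.000000, -1.580000) = 0.000000
  k2 = f(0.550000, -1.580000) = 0.747340
  y ← -1.580000 + (0.55/2)·(0.000000 + 0.747340) = -1.374481
x=0.550000, y=-1.374481:
  k1 = f(0.550000, -1.374481) = 0.650130
  k2 = f(1.100000, -1.016910) = 0.961997
  y ← -1.374481 + (0.55/2)·(0.650130 + 0.961997) = -0.931147
x=1.100000, y=-0.931147:
  k1 = f(1.100000, -0.931147) = 0.880865
  k2 = f(1.650000, -0.446671) = 0.633826
  y ← -0.931147 + (0.55/2)·(0.880865 + 0.633826) = -0.514607
y(1.65) ≈ -0.5146

-0.5146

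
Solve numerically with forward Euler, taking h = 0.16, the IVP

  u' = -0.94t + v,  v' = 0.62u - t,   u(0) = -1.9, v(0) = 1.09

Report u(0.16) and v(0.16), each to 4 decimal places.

-1.7256, 0.9015

Euler on (u,v): u_{n+1} = u_n + h·u', v_{n+1} = v_n + h·v'.
0.000000: (-1.900000, 1.090000); f=(1.090000, -1.178000) → (-1.725600, 0.901520)
(u(0.16), v(0.16)) ≈ (-1.7256, 0.9015)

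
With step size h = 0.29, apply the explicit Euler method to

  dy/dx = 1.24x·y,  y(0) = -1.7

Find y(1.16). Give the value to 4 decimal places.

-2.9786

Euler: y_{n+1} = y_n + h·f(x_n, y_n).
x=0.000000, y=-1.700000: f=0.000000 → y ← -1.700000 + 0.29·0.000000 = -1.700000
x=0.290000, y=-1.700000: f=-0.611320 → y ← -1.700000 + 0.29·(-0.611320) = -1.877283
x=0.580000, y=-1.877283: f=-1.350142 → y ← -1.877283 + 0.29·(-1.350142) = -2.268824
x=0.870000, y=-2.268824: f=-2.447607 → y ← -2.268824 + 0.29·(-2.447607) = -2.978630
y(1.16) ≈ -2.9786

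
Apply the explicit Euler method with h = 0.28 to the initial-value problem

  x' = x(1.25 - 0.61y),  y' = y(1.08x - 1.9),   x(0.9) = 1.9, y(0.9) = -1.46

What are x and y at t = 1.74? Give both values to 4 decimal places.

Euler on (x,y): x_{n+1} = x_n + h·x', y_{n+1} = y_n + h·y'.
0.900000: (1.900000, -1.460000); f=(4.067140, -0.221920) → (3.038799, -1.522138)
1.180000: (3.038799, -1.522138); f=(6.620036, -2.103447) → (4.892409, -2.111103)
1.460000: (4.892409, -2.111103); f=(12.415822, -7.143554) → (8.368840, -4.111298)
(x(1.74), y(1.74)) ≈ (8.3688, -4.1113)

8.3688, -4.1113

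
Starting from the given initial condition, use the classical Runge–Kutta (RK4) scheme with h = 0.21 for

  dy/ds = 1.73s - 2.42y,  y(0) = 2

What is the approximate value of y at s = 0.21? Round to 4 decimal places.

RK4: k1 = f(s_n, y_n); k2 = f(s_n + h/2, y_n + (h/2)·k1); k3 = f(s_n + h/2, y_n + (h/2)·k2); k4 = f(s_n + h, y_n + h·k3); y_{n+1} = y_n + (h/6)·(k1 + 2k2 + 2k3 + k4).
s=0.000000, y=2.000000:
  k1 = f(0.000000, 2.000000) = -4.840000
  k2 = f(0.105000, 1.491800) = -3.428506
  k3 = f(0.105000, 1.640007) = -3.787167
  k4 = f(0.210000, 1.204695) = -2.552062
  y ← 2.000000 + (0.21/6)·(k1 + 2k2 + 2k3 + k4) = 1.236181
y(0.21) ≈ 1.2362

1.2362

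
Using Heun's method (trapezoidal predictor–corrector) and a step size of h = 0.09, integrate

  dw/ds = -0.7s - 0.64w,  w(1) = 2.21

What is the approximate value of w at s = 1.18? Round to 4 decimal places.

Heun: k1 = f(s_n, w_n); k2 = f(s_n + h, w_n + h·k1); w_{n+1} = w_n + (h/2)·(k1 + k2).
s=1.000000, w=2.210000:
  k1 = f(1.000000, 2.210000) = -2.114400
  k2 = f(1.090000, 2.019704) = -2.055611
  w ← 2.210000 + (0.09/2)·(-2.114400 + (-2.055611)) = 2.022350
s=1.090000, w=2.022350:
  k1 = f(1.090000, 2.022350) = -2.057304
  k2 = f(1.180000, 1.837192) = -2.001803
  w ← 2.022350 + (0.09/2)·(-2.057304 + (-2.001803)) = 1.839690
w(1.18) ≈ 1.8397

1.8397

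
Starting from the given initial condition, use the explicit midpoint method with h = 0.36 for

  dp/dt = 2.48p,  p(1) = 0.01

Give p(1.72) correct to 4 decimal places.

0.0525

Midpoint: k1 = f(t_n, p_n); k2 = f(t_n + h/2, p_n + (h/2)·k1); p_{n+1} = p_n + h·k2.
t=1.000000, p=0.010000:
  k1 = f(1.000000, 0.010000) = 0.024800
  k2 = f(1.180000, 0.014464) = 0.035871
  p ← 0.010000 + 0.36·0.035871 = 0.022913
t=1.360000, p=0.022913:
  k1 = f(1.360000, 0.022913) = 0.056825
  k2 = f(1.540000, 0.033142) = 0.082192
  p ← 0.022913 + 0.36·0.082192 = 0.052503
p(1.72) ≈ 0.0525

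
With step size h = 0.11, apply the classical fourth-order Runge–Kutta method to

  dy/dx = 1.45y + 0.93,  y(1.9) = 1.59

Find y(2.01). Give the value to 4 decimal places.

RK4: k1 = f(x_n, y_n); k2 = f(x_n + h/2, y_n + (h/2)·k1); k3 = f(x_n + h/2, y_n + (h/2)·k2); k4 = f(x_n + h, y_n + h·k3); y_{n+1} = y_n + (h/6)·(k1 + 2k2 + 2k3 + k4).
x=1.900000, y=1.590000:
  k1 = f(1.900000, 1.590000) = 3.235500
  k2 = f(1.955000, 1.767953) = 3.493531
  k3 = f(1.955000, 1.782144) = 3.514109
  k4 = f(2.010000, 1.976552) = 3.796000
  y ← 1.590000 + (0.11/6)·(k1 + 2k2 + 2k3 + k4) = 1.975858
y(2.01) ≈ 1.9759

1.9759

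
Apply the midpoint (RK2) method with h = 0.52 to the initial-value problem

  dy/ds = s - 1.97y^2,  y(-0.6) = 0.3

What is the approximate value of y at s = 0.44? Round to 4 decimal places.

0.1994

Midpoint: k1 = f(s_n, y_n); k2 = f(s_n + h/2, y_n + (h/2)·k1); y_{n+1} = y_n + h·k2.
s=-0.600000, y=0.300000:
  k1 = f(-0.600000, 0.300000) = -0.777300
  k2 = f(-0.340000, 0.097902) = -0.358882
  y ← 0.300000 + 0.52·(-0.358882) = 0.113381
s=-0.080000, y=0.113381:
  k1 = f(-0.080000, 0.113381) = -0.105325
  k2 = f(0.180000, 0.085997) = 0.165431
  y ← 0.113381 + 0.52·0.165431 = 0.199405
y(0.44) ≈ 0.1994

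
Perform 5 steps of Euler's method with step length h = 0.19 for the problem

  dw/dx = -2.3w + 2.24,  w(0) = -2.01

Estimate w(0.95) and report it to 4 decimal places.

Euler: w_{n+1} = w_n + h·f(x_n, w_n).
x=0.000000, w=-2.010000: f=6.863000 → w ← -2.010000 + 0.19·6.863000 = -0.706030
x=0.190000, w=-0.706030: f=3.863869 → w ← -0.706030 + 0.19·3.863869 = 0.028105
x=0.380000, w=0.028105: f=2.175358 → w ← 0.028105 + 0.19·2.175358 = 0.441423
x=0.570000, w=0.441423: f=1.224727 → w ← 0.441423 + 0.19·1.224727 = 0.674121
x=0.760000, w=0.674121: f=0.689521 → w ← 0.674121 + 0.19·0.689521 = 0.805130
w(0.95) ≈ 0.8051

0.8051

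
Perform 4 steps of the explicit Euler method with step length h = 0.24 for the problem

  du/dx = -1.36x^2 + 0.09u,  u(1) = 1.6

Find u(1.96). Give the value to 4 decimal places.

-0.8250

Euler: u_{n+1} = u_n + h·f(x_n, u_n).
x=1.000000, u=1.600000: f=-1.216000 → u ← 1.600000 + 0.24·(-1.216000) = 1.308160
x=1.240000, u=1.308160: f=-1.973402 → u ← 1.308160 + 0.24·(-1.973402) = 0.834544
x=1.480000, u=0.834544: f=-2.903835 → u ← 0.834544 + 0.24·(-2.903835) = 0.137623
x=1.720000, u=0.137623: f=-4.011038 → u ← 0.137623 + 0.24·(-4.011038) = -0.825026
u(1.96) ≈ -0.8250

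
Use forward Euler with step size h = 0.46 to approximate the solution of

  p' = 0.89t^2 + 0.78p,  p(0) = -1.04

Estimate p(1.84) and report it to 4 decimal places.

Euler: p_{n+1} = p_n + h·f(t_n, p_n).
t=0.000000, p=-1.040000: f=-0.811200 → p ← -1.040000 + 0.46·(-0.811200) = -1.413152
t=0.460000, p=-1.413152: f=-0.913935 → p ← -1.413152 + 0.46·(-0.913935) = -1.833562
t=0.920000, p=-1.833562: f=-0.676882 → p ← -1.833562 + 0.46·(-0.676882) = -2.144928
t=1.380000, p=-2.144928: f=0.021872 → p ← -2.144928 + 0.46·0.021872 = -2.134866
p(1.84) ≈ -2.1349

-2.1349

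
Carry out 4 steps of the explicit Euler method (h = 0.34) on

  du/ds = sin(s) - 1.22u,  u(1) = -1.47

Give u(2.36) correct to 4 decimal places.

Euler: u_{n+1} = u_n + h·f(s_n, u_n).
s=1.000000, u=-1.470000: f=2.634871 → u ← -1.470000 + 0.34·2.634871 = -0.574144
s=1.340000, u=-0.574144: f=1.673940 → u ← -0.574144 + 0.34·1.673940 = -0.005004
s=1.680000, u=-0.005004: f=1.000148 → u ← -0.005004 + 0.34·1.000148 = 0.335046
s=2.020000, u=0.335046: f=0.492037 → u ← 0.335046 + 0.34·0.492037 = 0.502339
u(2.36) ≈ 0.5023

0.5023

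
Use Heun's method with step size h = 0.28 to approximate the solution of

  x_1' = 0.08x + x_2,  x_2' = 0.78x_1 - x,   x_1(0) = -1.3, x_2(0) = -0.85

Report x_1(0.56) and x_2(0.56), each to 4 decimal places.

Heun on (x_1,x_2): k1 = f(x_n, state_n); k2 = f(x_n + h, state_n + h·k1); state_{n+1} = state_n + (h/2)·(k1 + k2).
0.000000: (-1.300000, -0.850000)
  k1 = (-0.850000, -1.014000)
  predictor → (-1.538000, -1.133920)
  k2 = (-1.111520, -1.479640)
  → (-1.574613, -1.199110)
0.280000: (-1.574613, -1.199110)
  k1 = (-1.176710, -1.508198)
  predictor → (-1.904091, -1.621405)
  k2 = (-1.576605, -2.045191)
  → (-1.960077, -1.696584)
(x_1(0.56), x_2(0.56)) ≈ (-1.9601, -1.6966)

-1.9601, -1.6966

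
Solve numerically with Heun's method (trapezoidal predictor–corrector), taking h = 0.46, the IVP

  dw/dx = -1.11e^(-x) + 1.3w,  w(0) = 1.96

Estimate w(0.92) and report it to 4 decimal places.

Heun: k1 = f(x_n, w_n); k2 = f(x_n + h, w_n + h·k1); w_{n+1} = w_n + (h/2)·(k1 + k2).
x=0.000000, w=1.960000:
  k1 = f(0.000000, 1.960000) = 1.438000
  k2 = f(0.460000, 2.621480) = 2.707199
  w ← 1.960000 + (0.46/2)·(1.438000 + 2.707199) = 2.913396
x=0.460000, w=2.913396:
  k1 = f(0.460000, 2.913396) = 3.086690
  k2 = f(0.920000, 4.333273) = 5.190899
  w ← 2.913396 + (0.46/2)·(3.086690 + 5.190899) = 4.817241
w(0.92) ≈ 4.8172

4.8172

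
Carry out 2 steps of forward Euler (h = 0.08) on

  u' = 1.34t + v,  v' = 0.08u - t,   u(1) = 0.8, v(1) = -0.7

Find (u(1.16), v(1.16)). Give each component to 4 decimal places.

0.9050, -0.8558

Euler on (u,v): u_{n+1} = u_n + h·u', v_{n+1} = v_n + h·v'.
1.000000: (0.800000, -0.700000); f=(0.640000, -0.936000) → (0.851200, -0.774880)
1.080000: (0.851200, -0.774880); f=(0.672320, -1.011904) → (0.904986, -0.855832)
(u(1.16), v(1.16)) ≈ (0.9050, -0.8558)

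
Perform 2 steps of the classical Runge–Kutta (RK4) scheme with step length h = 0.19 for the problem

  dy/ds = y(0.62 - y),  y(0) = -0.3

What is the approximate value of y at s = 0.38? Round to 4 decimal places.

-0.4357

RK4: k1 = f(s_n, y_n); k2 = f(s_n + h/2, y_n + (h/2)·k1); k3 = f(s_n + h/2, y_n + (h/2)·k2); k4 = f(s_n + h, y_n + h·k3); y_{n+1} = y_n + (h/6)·(k1 + 2k2 + 2k3 + k4).
s=0.000000, y=-0.300000:
  k1 = f(0.000000, -0.300000) = -0.276000
  k2 = f(0.095000, -0.326220) = -0.308676
  k3 = f(0.095000, -0.329324) = -0.312635
  k4 = f(0.190000, -0.359401) = -0.351997
  y ← -0.300000 + (0.19/6)·(k1 + 2k2 + 2k3 + k4) = -0.359236
s=0.190000, y=-0.359236:
  k1 = f(0.190000, -0.359236) = -0.351777
  k2 = f(0.285000, -0.392655) = -0.397624
  k3 = f(0.285000, -0.397011) = -0.403764
  k4 = f(0.380000, -0.435951) = -0.460344
  y ← -0.359236 + (0.19/6)·(k1 + 2k2 + 2k3 + k4) = -0.435708
y(0.38) ≈ -0.4357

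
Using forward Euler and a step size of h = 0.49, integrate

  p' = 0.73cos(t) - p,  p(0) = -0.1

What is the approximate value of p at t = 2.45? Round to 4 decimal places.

-0.0029

Euler: p_{n+1} = p_n + h·f(t_n, p_n).
t=0.000000, p=-0.100000: f=0.830000 → p ← -0.100000 + 0.49·0.830000 = 0.306700
t=0.490000, p=0.306700: f=0.337403 → p ← 0.306700 + 0.49·0.337403 = 0.472027
t=0.980000, p=0.472027: f=-0.065401 → p ← 0.472027 + 0.49·(-0.065401) = 0.439981
t=1.470000, p=0.439981: f=-0.366524 → p ← 0.439981 + 0.49·(-0.366524) = 0.260384
t=1.960000, p=0.260384: f=-0.537384 → p ← 0.260384 + 0.49·(-0.537384) = -0.002934
p(2.45) ≈ -0.0029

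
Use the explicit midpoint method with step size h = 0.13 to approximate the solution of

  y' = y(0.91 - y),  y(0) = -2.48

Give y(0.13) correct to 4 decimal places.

-4.0288

Midpoint: k1 = f(t_n, y_n); k2 = f(t_n + h/2, y_n + (h/2)·k1); y_{n+1} = y_n + h·k2.
t=0.000000, y=-2.480000:
  k1 = f(0.000000, -2.480000) = -8.407200
  k2 = f(0.065000, -3.026468) = -11.913594
  y ← -2.480000 + 0.13·(-11.913594) = -4.028767
y(0.13) ≈ -4.0288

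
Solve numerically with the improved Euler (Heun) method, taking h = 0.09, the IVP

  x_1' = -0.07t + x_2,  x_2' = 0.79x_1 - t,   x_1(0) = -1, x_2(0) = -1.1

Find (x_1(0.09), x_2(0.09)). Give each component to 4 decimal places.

-1.1025, -1.1787

Heun on (x_1,x_2): k1 = f(t_n, state_n); k2 = f(t_n + h, state_n + h·k1); state_{n+1} = state_n + (h/2)·(k1 + k2).
0.000000: (-1.000000, -1.100000)
  k1 = (-1.100000, -0.790000)
  predictor → (-1.099000, -1.171100)
  k2 = (-1.177400, -0.958210)
  → (-1.102483, -1.178669)
(x_1(0.09), x_2(0.09)) ≈ (-1.1025, -1.1787)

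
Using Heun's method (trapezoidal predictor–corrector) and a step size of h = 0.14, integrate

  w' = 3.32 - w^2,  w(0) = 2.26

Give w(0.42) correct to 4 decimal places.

Heun: k1 = f(t_n, w_n); k2 = f(t_n + h, w_n + h·k1); w_{n+1} = w_n + (h/2)·(k1 + k2).
t=0.000000, w=2.260000:
  k1 = f(0.000000, 2.260000) = -1.787600
  k2 = f(0.140000, 2.009736) = -0.719039
  w ← 2.260000 + (0.14/2)·(-1.787600 + (-0.719039)) = 2.084535
t=0.140000, w=2.084535:
  k1 = f(0.140000, 2.084535) = -1.025287
  k2 = f(0.280000, 1.940995) = -0.447462
  w ← 2.084535 + (0.14/2)·(-1.025287 + (-0.447462)) = 1.981443
t=0.280000, w=1.981443:
  k1 = f(0.280000, 1.981443) = -0.606116
  k2 = f(0.420000, 1.896587) = -0.277041
  w ← 1.981443 + (0.14/2)·(-0.606116 + (-0.277041)) = 1.919622
w(0.42) ≈ 1.9196

1.9196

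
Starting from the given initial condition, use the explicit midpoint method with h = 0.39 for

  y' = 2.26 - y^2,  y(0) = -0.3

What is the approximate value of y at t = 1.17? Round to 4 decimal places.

Midpoint: k1 = f(t_n, y_n); k2 = f(t_n + h/2, y_n + (h/2)·k1); y_{n+1} = y_n + h·k2.
t=0.000000, y=-0.300000:
  k1 = f(0.000000, -0.300000) = 2.170000
  k2 = f(0.195000, 0.123150) = 2.244834
  y ← -0.300000 + 0.39·2.244834 = 0.575485
t=0.390000, y=0.575485:
  k1 = f(0.390000, 0.575485) = 1.928817
  k2 = f(0.585000, 0.951605) = 1.354449
  y ← 0.575485 + 0.39·1.354449 = 1.103720
t=0.780000, y=1.103720:
  k1 = f(0.780000, 1.103720) = 1.041801
  k2 = f(0.975000, 1.306872) = 0.552087
  y ← 1.103720 + 0.39·0.552087 = 1.319034
y(1.17) ≈ 1.3190

1.3190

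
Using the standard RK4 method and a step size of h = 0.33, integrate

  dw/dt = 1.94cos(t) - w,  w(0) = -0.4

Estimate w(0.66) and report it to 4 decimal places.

RK4: k1 = f(t_n, w_n); k2 = f(t_n + h/2, w_n + (h/2)·k1); k3 = f(t_n + h/2, w_n + (h/2)·k2); k4 = f(t_n + h, w_n + h·k3); w_{n+1} = w_n + (h/6)·(k1 + 2k2 + 2k3 + k4).
t=0.000000, w=-0.400000:
  k1 = f(0.000000, -0.400000) = 2.340000
  k2 = f(0.165000, -0.013900) = 1.927552
  k3 = f(0.165000, -0.081954) = 1.995606
  k4 = f(0.330000, 0.258550) = 1.576772
  w ← -0.400000 + (0.33/6)·(k1 + 2k2 + 2k3 + k4) = 0.246970
t=0.330000, w=0.246970:
  k1 = f(0.330000, 0.246970) = 1.588352
  k2 = f(0.495000, 0.509048) = 1.198091
  k3 = f(0.495000, 0.444655) = 1.262484
  k4 = f(0.660000, 0.663590) = 0.868995
  w ← 0.246970 + (0.33/6)·(k1 + 2k2 + 2k3 + k4) = 0.652787
w(0.66) ≈ 0.6528

0.6528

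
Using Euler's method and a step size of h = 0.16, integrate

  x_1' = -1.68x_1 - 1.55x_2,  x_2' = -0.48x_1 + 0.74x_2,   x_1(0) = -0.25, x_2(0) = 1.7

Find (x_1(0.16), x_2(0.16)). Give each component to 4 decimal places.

-0.6044, 1.9205

Euler on (x_1,x_2): x_1_{n+1} = x_1_n + h·x_1', x_2_{n+1} = x_2_n + h·x_2'.
0.000000: (-0.250000, 1.700000); f=(-2.215000, 1.378000) → (-0.604400, 1.920480)
(x_1(0.16), x_2(0.16)) ≈ (-0.6044, 1.9205)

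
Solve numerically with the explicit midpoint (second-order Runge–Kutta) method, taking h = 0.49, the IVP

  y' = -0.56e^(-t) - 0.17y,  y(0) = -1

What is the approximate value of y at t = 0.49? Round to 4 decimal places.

-1.1235

Midpoint: k1 = f(t_n, y_n); k2 = f(t_n + h/2, y_n + (h/2)·k1); y_{n+1} = y_n + h·k2.
t=0.000000, y=-1.000000:
  k1 = f(0.000000, -1.000000) = -0.390000
  k2 = f(0.245000, -1.095550) = -0.252071
  y ← -1.000000 + 0.49·(-0.252071) = -1.123515
y(0.49) ≈ -1.1235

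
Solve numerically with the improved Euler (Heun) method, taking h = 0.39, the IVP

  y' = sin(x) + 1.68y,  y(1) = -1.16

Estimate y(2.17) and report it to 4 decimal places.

Heun: k1 = f(x_n, y_n); k2 = f(x_n + h, y_n + h·k1); y_{n+1} = y_n + (h/2)·(k1 + k2).
x=1.000000, y=-1.160000:
  k1 = f(1.000000, -1.160000) = -1.107329
  k2 = f(1.390000, -1.591858) = -1.690621
  y ← -1.160000 + (0.39/2)·(-1.107329 + (-1.690621)) = -1.705600
x=1.390000, y=-1.705600:
  k1 = f(1.390000, -1.705600) = -1.881708
  k2 = f(1.780000, -2.439466) = -3.120107
  y ← -1.705600 + (0.39/2)·(-1.881708 + (-3.120107)) = -2.680954
x=1.780000, y=-2.680954:
  k1 = f(1.780000, -2.680954) = -3.525806
  k2 = f(2.170000, -4.056019) = -5.988326
  y ← -2.680954 + (0.39/2)·(-3.525806 + (-5.988326)) = -4.536210
y(2.17) ≈ -4.5362

-4.5362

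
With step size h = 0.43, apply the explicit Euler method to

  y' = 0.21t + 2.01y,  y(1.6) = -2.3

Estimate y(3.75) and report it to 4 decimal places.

-47.3058

Euler: y_{n+1} = y_n + h·f(t_n, y_n).
t=1.600000, y=-2.300000: f=-4.287000 → y ← -2.300000 + 0.43·(-4.287000) = -4.143410
t=2.030000, y=-4.143410: f=-7.901954 → y ← -4.143410 + 0.43·(-7.901954) = -7.541250
t=2.460000, y=-7.541250: f=-14.641313 → y ← -7.541250 + 0.43·(-14.641313) = -13.837015
t=2.890000, y=-13.837015: f=-27.205500 → y ← -13.837015 + 0.43·(-27.205500) = -25.535380
t=3.320000, y=-25.535380: f=-50.628913 → y ← -25.535380 + 0.43·(-50.628913) = -47.305813
y(3.75) ≈ -47.3058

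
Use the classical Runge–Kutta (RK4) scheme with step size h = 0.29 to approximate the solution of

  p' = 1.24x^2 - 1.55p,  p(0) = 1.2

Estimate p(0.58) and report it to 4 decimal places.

0.5540

RK4: k1 = f(x_n, p_n); k2 = f(x_n + h/2, p_n + (h/2)·k1); k3 = f(x_n + h/2, p_n + (h/2)·k2); k4 = f(x_n + h, p_n + h·k3); p_{n+1} = p_n + (h/6)·(k1 + 2k2 + 2k3 + k4).
x=0.000000, p=1.200000:
  k1 = f(0.000000, 1.200000) = -1.860000
  k2 = f(0.145000, 0.930300) = -1.415894
  k3 = f(0.145000, 0.994695) = -1.515707
  k4 = f(0.290000, 0.760445) = -1.074406
  p ← 1.200000 + (0.29/6)·(k1 + 2k2 + 2k3 + k4) = 0.774782
x=0.290000, p=0.774782:
  k1 = f(0.290000, 0.774782) = -1.096629
  k2 = f(0.435000, 0.615771) = -0.719806
  k3 = f(0.435000, 0.670410) = -0.804497
  k4 = f(0.580000, 0.541478) = -0.422155
  p ← 0.774782 + (0.29/6)·(k1 + 2k2 + 2k3 + k4) = 0.554025
p(0.58) ≈ 0.5540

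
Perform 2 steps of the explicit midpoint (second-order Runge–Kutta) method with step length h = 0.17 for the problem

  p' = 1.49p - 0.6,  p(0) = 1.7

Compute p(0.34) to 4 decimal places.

Midpoint: k1 = f(x_n, p_n); k2 = f(x_n + h/2, p_n + (h/2)·k1); p_{n+1} = p_n + h·k2.
x=0.000000, p=1.700000:
  k1 = f(0.000000, 1.700000) = 1.933000
  k2 = f(0.085000, 1.864305) = 2.177814
  p ← 1.700000 + 0.17·2.177814 = 2.070228
x=0.170000, p=2.070228:
  k1 = f(0.170000, 2.070228) = 2.484640
  k2 = f(0.255000, 2.281423) = 2.799320
  p ← 2.070228 + 0.17·2.799320 = 2.546113
p(0.34) ≈ 2.5461

2.5461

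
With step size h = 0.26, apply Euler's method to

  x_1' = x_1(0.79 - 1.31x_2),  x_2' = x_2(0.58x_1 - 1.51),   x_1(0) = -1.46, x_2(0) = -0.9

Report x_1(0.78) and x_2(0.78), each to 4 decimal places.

Euler on (x_1,x_2): x_1_{n+1} = x_1_n + h·x_1', x_2_{n+1} = x_2_n + h·x_2'.
0.000000: (-1.460000, -0.900000); f=(-2.874740, 2.121120) → (-2.207432, -0.348509)
0.260000: (-2.207432, -0.348509); f=(-2.751667, 0.972448) → (-2.922866, -0.095672)
0.520000: (-2.922866, -0.095672); f=(-2.675389, 0.306655) → (-3.618467, -0.015942)
(x_1(0.78), x_2(0.78)) ≈ (-3.6185, -0.0159)

-3.6185, -0.0159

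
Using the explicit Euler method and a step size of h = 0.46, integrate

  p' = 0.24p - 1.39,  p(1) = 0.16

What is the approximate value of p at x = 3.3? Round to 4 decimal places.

Euler: p_{n+1} = p_n + h·f(x_n, p_n).
x=1.000000, p=0.160000: f=-1.351600 → p ← 0.160000 + 0.46·(-1.351600) = -0.461736
x=1.460000, p=-0.461736: f=-1.500817 → p ← -0.461736 + 0.46·(-1.500817) = -1.152112
x=1.920000, p=-1.152112: f=-1.666507 → p ← -1.152112 + 0.46·(-1.666507) = -1.918705
x=2.380000, p=-1.918705: f=-1.850489 → p ← -1.918705 + 0.46·(-1.850489) = -2.769930
x=2.840000, p=-2.769930: f=-2.054783 → p ← -2.769930 + 0.46·(-2.054783) = -3.715130
p(3.3) ≈ -3.7151

-3.7151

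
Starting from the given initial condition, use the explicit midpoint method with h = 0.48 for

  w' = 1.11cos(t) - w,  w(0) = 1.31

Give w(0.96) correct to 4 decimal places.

1.0632

Midpoint: k1 = f(t_n, w_n); k2 = f(t_n + h/2, w_n + (h/2)·k1); w_{n+1} = w_n + h·k2.
t=0.000000, w=1.310000:
  k1 = f(0.000000, 1.310000) = -0.200000
  k2 = f(0.240000, 1.262000) = -0.183815
  w ← 1.310000 + 0.48·(-0.183815) = 1.221769
t=0.480000, w=1.221769:
  k1 = f(0.480000, 1.221769) = -0.237205
  k2 = f(0.720000, 1.164840) = -0.330335
  w ← 1.221769 + 0.48·(-0.330335) = 1.063208
w(0.96) ≈ 1.0632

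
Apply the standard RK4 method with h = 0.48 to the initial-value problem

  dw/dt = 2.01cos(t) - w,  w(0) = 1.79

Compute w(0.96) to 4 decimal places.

1.6999

RK4: k1 = f(t_n, w_n); k2 = f(t_n + h/2, w_n + (h/2)·k1); k3 = f(t_n + h/2, w_n + (h/2)·k2); k4 = f(t_n + h, w_n + h·k3); w_{n+1} = w_n + (h/6)·(k1 + 2k2 + 2k3 + k4).
t=0.000000, w=1.790000:
  k1 = f(0.000000, 1.790000) = 0.220000
  k2 = f(0.240000, 1.842800) = 0.109589
  k3 = f(0.240000, 1.816301) = 0.136088
  k4 = f(0.480000, 1.855322) = -0.072462
  w ← 1.790000 + (0.48/6)·(k1 + 2k2 + 2k3 + k4) = 1.841111
t=0.480000, w=1.841111:
  k1 = f(0.480000, 1.841111) = -0.058252
  k2 = f(0.720000, 1.827131) = -0.316001
  k3 = f(0.720000, 1.765271) = -0.254141
  k4 = f(0.960000, 1.719123) = -0.566348
  w ← 1.841111 + (0.48/6)·(k1 + 2k2 + 2k3 + k4) = 1.699921
w(0.96) ≈ 1.6999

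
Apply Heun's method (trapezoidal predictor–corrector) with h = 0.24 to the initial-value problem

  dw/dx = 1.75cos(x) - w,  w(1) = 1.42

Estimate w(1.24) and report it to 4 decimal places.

1.2745

Heun: k1 = f(x_n, w_n); k2 = f(x_n + h, w_n + h·k1); w_{n+1} = w_n + (h/2)·(k1 + k2).
x=1.000000, w=1.420000:
  k1 = f(1.000000, 1.420000) = -0.474471
  k2 = f(1.240000, 1.306127) = -0.737733
  w ← 1.420000 + (0.24/2)·(-0.474471 + (-0.737733)) = 1.274535
w(1.24) ≈ 1.2745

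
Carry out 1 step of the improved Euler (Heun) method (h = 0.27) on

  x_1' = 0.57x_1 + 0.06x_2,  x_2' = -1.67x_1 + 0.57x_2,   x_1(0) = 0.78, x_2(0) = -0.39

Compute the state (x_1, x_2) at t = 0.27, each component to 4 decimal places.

Heun on (x_1,x_2): k1 = f(t_n, state_n); k2 = f(t_n + h, state_n + h·k1); state_{n+1} = state_n + (h/2)·(k1 + k2).
0.000000: (0.780000, -0.390000)
  k1 = (0.421200, -1.524900)
  predictor → (0.893724, -0.801723)
  k2 = (0.461319, -1.949501)
  → (0.899140, -0.859044)
(x_1(0.27), x_2(0.27)) ≈ (0.8991, -0.8590)

0.8991, -0.8590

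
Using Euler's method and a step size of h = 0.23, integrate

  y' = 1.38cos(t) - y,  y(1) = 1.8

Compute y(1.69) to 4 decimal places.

1.0402

Euler: y_{n+1} = y_n + h·f(t_n, y_n).
t=1.000000, y=1.800000: f=-1.054383 → y ← 1.800000 + 0.23·(-1.054383) = 1.557492
t=1.230000, y=1.557492: f=-1.096244 → y ← 1.557492 + 0.23·(-1.096244) = 1.305356
t=1.460000, y=1.305356: f=-1.152770 → y ← 1.305356 + 0.23·(-1.152770) = 1.040219
y(1.69) ≈ 1.0402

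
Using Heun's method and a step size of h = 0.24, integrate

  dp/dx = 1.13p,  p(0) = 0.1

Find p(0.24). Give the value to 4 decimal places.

Heun: k1 = f(x_n, p_n); k2 = f(x_n + h, p_n + h·k1); p_{n+1} = p_n + (h/2)·(k1 + k2).
x=0.000000, p=0.100000:
  k1 = f(0.000000, 0.100000) = 0.113000
  k2 = f(0.240000, 0.127120) = 0.143646
  p ← 0.100000 + (0.24/2)·(0.113000 + 0.143646) = 0.130797
p(0.24) ≈ 0.1308

0.1308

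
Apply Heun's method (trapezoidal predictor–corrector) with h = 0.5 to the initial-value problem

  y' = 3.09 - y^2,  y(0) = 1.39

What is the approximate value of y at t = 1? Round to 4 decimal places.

1.5484

Heun: k1 = f(t_n, y_n); k2 = f(t_n + h, y_n + h·k1); y_{n+1} = y_n + (h/2)·(k1 + k2).
t=0.000000, y=1.390000:
  k1 = f(0.000000, 1.390000) = 1.157900
  k2 = f(0.500000, 1.968950) = -0.786764
  y ← 1.390000 + (0.5/2)·(1.157900 + (-0.786764)) = 1.482784
t=0.500000, y=1.482784:
  k1 = f(0.500000, 1.482784) = 0.891352
  k2 = f(1.000000, 1.928460) = -0.628957
  y ← 1.482784 + (0.5/2)·(0.891352 + (-0.628957)) = 1.548383
y(1) ≈ 1.5484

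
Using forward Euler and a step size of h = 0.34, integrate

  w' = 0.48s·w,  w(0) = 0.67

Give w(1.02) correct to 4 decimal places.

0.7857

Euler: w_{n+1} = w_n + h·f(s_n, w_n).
s=0.000000, w=0.670000: f=0.000000 → w ← 0.670000 + 0.34·0.000000 = 0.670000
s=0.340000, w=0.670000: f=0.109344 → w ← 0.670000 + 0.34·0.109344 = 0.707177
s=0.680000, w=0.707177: f=0.230823 → w ← 0.707177 + 0.34·0.230823 = 0.785657
w(1.02) ≈ 0.7857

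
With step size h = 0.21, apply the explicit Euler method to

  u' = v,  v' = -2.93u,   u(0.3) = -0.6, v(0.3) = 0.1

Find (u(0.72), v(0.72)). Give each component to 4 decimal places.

-0.4805, 0.8254

Euler on (u,v): u_{n+1} = u_n + h·u', v_{n+1} = v_n + h·v'.
0.300000: (-0.600000, 0.100000); f=(0.100000, 1.758000) → (-0.579000, 0.469180)
0.510000: (-0.579000, 0.469180); f=(0.469180, 1.696470) → (-0.480472, 0.825439)
(u(0.72), v(0.72)) ≈ (-0.4805, 0.8254)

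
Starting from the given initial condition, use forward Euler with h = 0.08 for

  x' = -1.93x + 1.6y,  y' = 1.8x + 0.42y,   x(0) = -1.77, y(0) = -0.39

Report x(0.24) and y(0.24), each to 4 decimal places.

Euler on (x,y): x_{n+1} = x_n + h·x', y_{n+1} = y_n + h·y'.
0.000000: (-1.770000, -0.390000); f=(2.792100, -3.349800) → (-1.546632, -0.657984)
0.080000: (-1.546632, -0.657984); f=(1.932225, -3.060291) → (-1.392054, -0.902807)
0.160000: (-1.392054, -0.902807); f=(1.242173, -2.884876) → (-1.292680, -1.133597)
(x(0.24), y(0.24)) ≈ (-1.2927, -1.1336)

-1.2927, -1.1336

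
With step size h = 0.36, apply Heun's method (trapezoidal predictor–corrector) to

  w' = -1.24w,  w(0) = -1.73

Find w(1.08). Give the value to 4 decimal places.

Heun: k1 = f(t_n, w_n); k2 = f(t_n + h, w_n + h·k1); w_{n+1} = w_n + (h/2)·(k1 + k2).
t=0.000000, w=-1.730000:
  k1 = f(0.000000, -1.730000) = 2.145200
  k2 = f(0.360000, -0.957728) = 1.187583
  w ← -1.730000 + (0.36/2)·(2.145200 + 1.187583) = -1.130099
t=0.360000, w=-1.130099:
  k1 = f(0.360000, -1.130099) = 1.401323
  k2 = f(0.720000, -0.625623) = 0.775772
  w ← -1.130099 + (0.36/2)·(1.401323 + 0.775772) = -0.738222
t=0.720000, w=-0.738222:
  k1 = f(0.720000, -0.738222) = 0.915395
  k2 = f(1.080000, -0.408680) = 0.506763
  w ← -0.738222 + (0.36/2)·(0.915395 + 0.506763) = -0.482234
w(1.08) ≈ -0.4822

-0.4822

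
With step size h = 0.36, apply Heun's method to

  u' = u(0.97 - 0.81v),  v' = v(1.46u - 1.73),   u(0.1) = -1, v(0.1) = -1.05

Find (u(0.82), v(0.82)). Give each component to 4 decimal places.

-2.3129, -0.3938

Heun on (u,v): k1 = f(x_n, state_n); k2 = f(x_n + h, state_n + h·k1); state_{n+1} = state_n + (h/2)·(k1 + k2).
0.100000: (-1.000000, -1.050000)
  k1 = (-1.820500, 3.349500)
  predictor → (-1.655380, 0.155820)
  k2 = (-1.396786, -0.646163)
  → (-1.579112, -0.563399)
0.460000: (-1.579112, -0.563399)
  k1 = (-2.252371, 2.273600)
  predictor → (-2.389965, 0.255097)
  k2 = (-1.824432, -1.331438)
  → (-2.312936, -0.393810)
(u(0.82), v(0.82)) ≈ (-2.3129, -0.3938)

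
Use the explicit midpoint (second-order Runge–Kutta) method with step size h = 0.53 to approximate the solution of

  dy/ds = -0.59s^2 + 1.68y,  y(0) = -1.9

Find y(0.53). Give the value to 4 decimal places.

Midpoint: k1 = f(s_n, y_n); k2 = f(s_n + h/2, y_n + (h/2)·k1); y_{n+1} = y_n + h·k2.
s=0.000000, y=-1.900000:
  k1 = f(0.000000, -1.900000) = -3.192000
  k2 = f(0.265000, -2.745880) = -4.654511
  y ← -1.900000 + 0.53·(-4.654511) = -4.366891
y(0.53) ≈ -4.3669

-4.3669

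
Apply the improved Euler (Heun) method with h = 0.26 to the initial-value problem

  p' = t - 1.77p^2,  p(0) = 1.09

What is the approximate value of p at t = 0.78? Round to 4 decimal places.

0.6525

Heun: k1 = f(t_n, p_n); k2 = f(t_n + h, p_n + h·k1); p_{n+1} = p_n + (h/2)·(k1 + k2).
t=0.000000, p=1.090000:
  k1 = f(0.000000, 1.090000) = -2.102937
  k2 = f(0.260000, 0.543236) = -0.262337
  p ← 1.090000 + (0.26/2)·(-2.102937 + (-0.262337)) = 0.782514
t=0.260000, p=0.782514:
  k1 = f(0.260000, 0.782514) = -0.823822
  k2 = f(0.520000, 0.568321) = -0.051689
  p ← 0.782514 + (0.26/2)·(-0.823822 + (-0.051689)) = 0.668698
t=0.520000, p=0.668698:
  k1 = f(0.520000, 0.668698) = -0.271468
  k2 = f(0.780000, 0.598116) = 0.146795
  p ← 0.668698 + (0.26/2)·(-0.271468 + 0.146795) = 0.652490
p(0.78) ≈ 0.6525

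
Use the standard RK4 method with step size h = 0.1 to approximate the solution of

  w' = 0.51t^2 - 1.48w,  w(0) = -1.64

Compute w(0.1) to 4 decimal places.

-1.4142

RK4: k1 = f(t_n, w_n); k2 = f(t_n + h/2, w_n + (h/2)·k1); k3 = f(t_n + h/2, w_n + (h/2)·k2); k4 = f(t_n + h, w_n + h·k3); w_{n+1} = w_n + (h/6)·(k1 + 2k2 + 2k3 + k4).
t=0.000000, w=-1.640000:
  k1 = f(0.000000, -1.640000) = 2.427200
  k2 = f(0.050000, -1.518640) = 2.248862
  k3 = f(0.050000, -1.527557) = 2.262059
  k4 = f(0.100000, -1.413794) = 2.097515
  w ← -1.640000 + (0.1/6)·(k1 + 2k2 + 2k3 + k4) = -1.414224
w(0.1) ≈ -1.4142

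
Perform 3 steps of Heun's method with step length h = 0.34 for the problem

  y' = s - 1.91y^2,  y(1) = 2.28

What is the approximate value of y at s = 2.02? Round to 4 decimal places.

0.9649

Heun: k1 = f(s_n, y_n); k2 = f(s_n + h, y_n + h·k1); y_{n+1} = y_n + (h/2)·(k1 + k2).
s=1.000000, y=2.280000:
  k1 = f(1.000000, 2.280000) = -8.928944
  k2 = f(1.340000, -0.755841) = 0.248825
  y ← 2.280000 + (0.34/2)·(-8.928944 + 0.248825) = 0.804380
s=1.340000, y=0.804380:
  k1 = f(1.340000, 0.804380) = 0.104179
  k2 = f(1.680000, 0.839801) = 0.332944
  y ← 0.804380 + (0.34/2)·(0.104179 + 0.332944) = 0.878691
s=1.680000, y=0.878691:
  k1 = f(1.680000, 0.878691) = 0.205294
  k2 = f(2.020000, 0.948491) = 0.301698
  y ← 0.878691 + (0.34/2)·(0.205294 + 0.301698) = 0.964879
y(2.02) ≈ 0.9649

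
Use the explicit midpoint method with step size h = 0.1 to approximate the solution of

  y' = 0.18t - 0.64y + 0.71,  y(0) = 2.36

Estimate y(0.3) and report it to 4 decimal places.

2.1493

Midpoint: k1 = f(t_n, y_n); k2 = f(t_n + h/2, y_n + (h/2)·k1); y_{n+1} = y_n + h·k2.
t=0.000000, y=2.360000:
  k1 = f(0.000000, 2.360000) = -0.800400
  k2 = f(0.050000, 2.319980) = -0.765787
  y ← 2.360000 + 0.1·(-0.765787) = 2.283421
t=0.100000, y=2.283421:
  k1 = f(0.100000, 2.283421) = -0.733390
  k2 = f(0.150000, 2.246752) = -0.700921
  y ← 2.283421 + 0.1·(-0.700921) = 2.213329
t=0.200000, y=2.213329:
  k1 = f(0.200000, 2.213329) = -0.670531
  k2 = f(0.250000, 2.179803) = -0.640074
  y ← 2.213329 + 0.1·(-0.640074) = 2.149322
y(0.3) ≈ 2.1493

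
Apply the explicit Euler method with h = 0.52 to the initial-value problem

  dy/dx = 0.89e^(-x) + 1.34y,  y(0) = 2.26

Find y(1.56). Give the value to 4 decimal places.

13.0037

Euler: y_{n+1} = y_n + h·f(x_n, y_n).
x=0.000000, y=2.260000: f=3.918400 → y ← 2.260000 + 0.52·3.918400 = 4.297568
x=0.520000, y=4.297568: f=6.287864 → y ← 4.297568 + 0.52·6.287864 = 7.567257
x=1.040000, y=7.567257: f=10.454700 → y ← 7.567257 + 0.52·10.454700 = 13.003701
y(1.56) ≈ 13.0037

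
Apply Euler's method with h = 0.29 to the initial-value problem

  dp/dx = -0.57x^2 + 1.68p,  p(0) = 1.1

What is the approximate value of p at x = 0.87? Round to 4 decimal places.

Euler: p_{n+1} = p_n + h·f(x_n, p_n).
x=0.000000, p=1.100000: f=1.848000 → p ← 1.100000 + 0.29·1.848000 = 1.635920
x=0.290000, p=1.635920: f=2.700409 → p ← 1.635920 + 0.29·2.700409 = 2.419038
x=0.580000, p=2.419038: f=3.872237 → p ← 2.419038 + 0.29·3.872237 = 3.541987
p(0.87) ≈ 3.5420

3.5420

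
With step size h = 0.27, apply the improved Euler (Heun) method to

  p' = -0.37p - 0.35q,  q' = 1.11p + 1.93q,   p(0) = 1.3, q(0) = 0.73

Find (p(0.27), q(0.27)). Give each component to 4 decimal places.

Heun on (p,q): k1 = f(t_n, state_n); k2 = f(t_n + h, state_n + h·k1); state_{n+1} = state_n + (h/2)·(k1 + k2).
0.000000: (1.300000, 0.730000)
  k1 = (-0.736500, 2.851900)
  predictor → (1.101145, 1.500013)
  k2 = (-0.932428, 4.117296)
  → (1.074695, 1.670841)
(p(0.27), q(0.27)) ≈ (1.0747, 1.6708)

1.0747, 1.6708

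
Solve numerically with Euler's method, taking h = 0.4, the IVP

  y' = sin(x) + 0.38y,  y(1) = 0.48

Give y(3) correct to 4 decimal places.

3.2650

Euler: y_{n+1} = y_n + h·f(x_n, y_n).
x=1.000000, y=0.480000: f=1.023871 → y ← 0.480000 + 0.4·1.023871 = 0.889548
x=1.400000, y=0.889548: f=1.323478 → y ← 0.889548 + 0.4·1.323478 = 1.418940
x=1.800000, y=1.418940: f=1.513045 → y ← 1.418940 + 0.4·1.513045 = 2.024158
x=2.200000, y=2.024158: f=1.577676 → y ← 2.024158 + 0.4·1.577676 = 2.655228
x=2.600000, y=2.655228: f=1.524488 → y ← 2.655228 + 0.4·1.524488 = 3.265023
y(3) ≈ 3.2650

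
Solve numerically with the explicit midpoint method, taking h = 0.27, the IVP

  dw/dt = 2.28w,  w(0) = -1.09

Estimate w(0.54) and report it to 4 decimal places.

-3.5516

Midpoint: k1 = f(t_n, w_n); k2 = f(t_n + h/2, w_n + (h/2)·k1); w_{n+1} = w_n + h·k2.
t=0.000000, w=-1.090000:
  k1 = f(0.000000, -1.090000) = -2.485200
  k2 = f(0.135000, -1.425502) = -3.250145
  w ← -1.090000 + 0.27·(-3.250145) = -1.967539
t=0.270000, w=-1.967539:
  k1 = f(0.270000, -1.967539) = -4.485989
  k2 = f(0.405000, -2.573148) = -5.866776
  w ← -1.967539 + 0.27·(-5.866776) = -3.551569
w(0.54) ≈ -3.5516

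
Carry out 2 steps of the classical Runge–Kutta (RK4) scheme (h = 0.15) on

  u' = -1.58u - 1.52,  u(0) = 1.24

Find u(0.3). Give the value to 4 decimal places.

0.4088

RK4: k1 = f(x_n, u_n); k2 = f(x_n + h/2, u_n + (h/2)·k1); k3 = f(x_n + h/2, u_n + (h/2)·k2); k4 = f(x_n + h, u_n + h·k3); u_{n+1} = u_n + (h/6)·(k1 + 2k2 + 2k3 + k4).
x=0.000000, u=1.240000:
  k1 = f(0.000000, 1.240000) = -3.479200
  k2 = f(0.075000, 0.979060) = -3.066915
  k3 = f(0.075000, 1.009981) = -3.115771
  k4 = f(0.150000, 0.772634) = -2.740762
  u ← 1.240000 + (0.15/6)·(k1 + 2k2 + 2k3 + k4) = 0.775367
x=0.150000, u=0.775367:
  k1 = f(0.150000, 0.775367) = -2.745079
  k2 = f(0.225000, 0.569486) = -2.419787
  k3 = f(0.225000, 0.593883) = -2.458335
  k4 = f(0.300000, 0.406616) = -2.162454
  u ← 0.775367 + (0.15/6)·(k1 + 2k2 + 2k3 + k4) = 0.408772
u(0.3) ≈ 0.4088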